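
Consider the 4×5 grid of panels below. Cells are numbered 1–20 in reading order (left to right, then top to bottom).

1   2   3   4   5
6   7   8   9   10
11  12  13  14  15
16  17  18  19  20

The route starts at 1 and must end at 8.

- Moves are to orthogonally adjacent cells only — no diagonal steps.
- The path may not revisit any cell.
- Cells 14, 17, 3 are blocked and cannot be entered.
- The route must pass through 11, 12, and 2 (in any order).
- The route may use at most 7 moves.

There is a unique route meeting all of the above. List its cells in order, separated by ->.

The 7-move cap with required stops at 11, 12, 2 leaves no slack for detours.
Route from 1: right to 2, down to 7, left to 6, down to 11, 2× right (reaching 13), up to 8 — 7 moves in all.
Check: all required cells visited; 7 ≤ 7 moves.

1 -> 2 -> 7 -> 6 -> 11 -> 12 -> 13 -> 8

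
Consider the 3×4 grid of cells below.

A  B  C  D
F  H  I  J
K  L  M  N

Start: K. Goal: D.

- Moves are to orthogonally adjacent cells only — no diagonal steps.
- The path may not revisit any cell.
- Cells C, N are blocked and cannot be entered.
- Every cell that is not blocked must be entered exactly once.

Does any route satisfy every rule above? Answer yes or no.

One route that works: K → F → A → B → H → L → M → I → J → D.

yes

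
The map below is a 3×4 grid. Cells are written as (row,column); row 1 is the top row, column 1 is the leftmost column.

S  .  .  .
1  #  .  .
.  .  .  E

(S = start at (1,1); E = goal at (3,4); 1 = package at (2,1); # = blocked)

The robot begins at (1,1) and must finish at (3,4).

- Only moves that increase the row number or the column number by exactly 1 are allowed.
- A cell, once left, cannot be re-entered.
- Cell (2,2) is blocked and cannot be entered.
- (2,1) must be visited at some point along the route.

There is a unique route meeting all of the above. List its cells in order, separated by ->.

Moves only go right or down, so the column and row indices never decrease.
Route from (1,1): 2× down (reaching (3,1)), 3× right (reaching (3,4)) — 5 moves in all.
Check: all required cells visited.

(1,1) -> (2,1) -> (3,1) -> (3,2) -> (3,3) -> (3,4)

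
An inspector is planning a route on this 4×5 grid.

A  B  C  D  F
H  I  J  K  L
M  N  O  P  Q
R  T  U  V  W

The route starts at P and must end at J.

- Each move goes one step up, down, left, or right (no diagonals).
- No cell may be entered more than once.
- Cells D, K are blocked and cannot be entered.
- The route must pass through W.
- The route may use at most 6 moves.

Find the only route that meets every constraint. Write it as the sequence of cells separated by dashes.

P - Q - W - V - U - O - J

The budget equals the shortest possible length, so every move has to be on a shortest route through the required cells.
Route from P: right to Q, down to W, 2× left (reaching U), 2× up (reaching J) — 6 moves in all.
Check: all required cells visited; 6 ≤ 6 moves.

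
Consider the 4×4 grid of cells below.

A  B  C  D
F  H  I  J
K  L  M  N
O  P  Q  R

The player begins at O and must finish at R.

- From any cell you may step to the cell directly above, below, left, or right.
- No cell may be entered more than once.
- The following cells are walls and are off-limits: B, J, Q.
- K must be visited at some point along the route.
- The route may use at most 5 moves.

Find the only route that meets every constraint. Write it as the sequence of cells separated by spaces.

The 5-move cap with required stops at K leaves no slack for detours.
Route from O: up 1 to K, right 3 to N, down 1 to R — 5 moves in all.
Check: all required cells visited; 5 ≤ 5 moves.

O K L M N R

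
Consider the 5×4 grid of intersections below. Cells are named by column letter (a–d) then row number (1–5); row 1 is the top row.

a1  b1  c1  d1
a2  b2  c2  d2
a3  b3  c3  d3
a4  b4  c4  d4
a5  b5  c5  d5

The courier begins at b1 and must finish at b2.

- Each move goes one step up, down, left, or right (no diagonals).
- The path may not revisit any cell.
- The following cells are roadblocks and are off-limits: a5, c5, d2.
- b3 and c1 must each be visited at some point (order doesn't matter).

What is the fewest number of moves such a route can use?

Any route passes through b3 and c1 in some order between b1 and b2. Summing Manhattan distances along each leg and taking the cheapest ordering (b1 → c1 → b3 → b2) gives a lower bound of 1 + 3 + 1 = 5 moves.
A route of 5 moves achieves this: b1 → c1 → c2 → c3 → b3 → b2.
Since 5 matches the lower bound, it is optimal.

5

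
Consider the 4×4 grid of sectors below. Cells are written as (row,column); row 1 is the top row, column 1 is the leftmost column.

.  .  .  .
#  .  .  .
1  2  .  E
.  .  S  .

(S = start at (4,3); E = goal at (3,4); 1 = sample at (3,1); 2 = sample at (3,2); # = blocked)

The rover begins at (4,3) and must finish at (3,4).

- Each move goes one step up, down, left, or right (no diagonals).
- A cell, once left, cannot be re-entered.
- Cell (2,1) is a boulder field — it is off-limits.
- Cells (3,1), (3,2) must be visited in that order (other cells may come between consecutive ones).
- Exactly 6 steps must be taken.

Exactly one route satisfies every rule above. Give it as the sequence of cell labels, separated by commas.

The waypoints must appear in the order (3,1), (3,2), with no cell reused.
Route from (4,3): left 2 to (4,1), up 1 to (3,1), right 3 to (3,4) — 6 moves in all.
Check: order respected (1 at step 3, 2 at step 4); 6 moves as required.

(4,3), (4,2), (4,1), (3,1), (3,2), (3,3), (3,4)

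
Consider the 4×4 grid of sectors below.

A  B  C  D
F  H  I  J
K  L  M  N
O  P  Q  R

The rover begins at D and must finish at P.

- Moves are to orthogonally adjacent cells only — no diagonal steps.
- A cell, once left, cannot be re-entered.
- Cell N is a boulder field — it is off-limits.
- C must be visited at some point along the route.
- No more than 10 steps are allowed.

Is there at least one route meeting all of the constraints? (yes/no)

One route that works: D → C → I → M → Q → P.

yes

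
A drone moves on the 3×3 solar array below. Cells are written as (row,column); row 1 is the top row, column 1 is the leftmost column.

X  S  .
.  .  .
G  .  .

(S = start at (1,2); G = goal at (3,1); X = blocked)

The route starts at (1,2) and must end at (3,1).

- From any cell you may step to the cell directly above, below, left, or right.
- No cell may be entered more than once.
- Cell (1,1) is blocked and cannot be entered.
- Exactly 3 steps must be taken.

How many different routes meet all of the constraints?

2

Need simple routes of exactly 3 moves from (1,2) to (3,1) (Manhattan distance 3, so 0 moves are spent on a detour and 0 undoing it).
Enumerating: (1,2) (2,2) (3,2) (3,1) | (1,2) (2,2) (2,1) (3,1).
That gives 2 routes.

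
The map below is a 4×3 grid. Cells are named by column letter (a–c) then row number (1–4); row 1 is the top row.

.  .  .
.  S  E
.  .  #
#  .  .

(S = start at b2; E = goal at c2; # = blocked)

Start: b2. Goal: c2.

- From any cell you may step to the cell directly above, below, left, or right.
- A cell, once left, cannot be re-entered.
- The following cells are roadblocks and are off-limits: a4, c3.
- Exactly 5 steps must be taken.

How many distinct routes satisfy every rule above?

Need simple routes of exactly 5 moves from b2 to c2 (Manhattan distance 1, so 2 moves are spent on a detour and 2 undoing it).
Enumerating: b2 a2 a1 b1 c1 c2.
That gives 1 route.

1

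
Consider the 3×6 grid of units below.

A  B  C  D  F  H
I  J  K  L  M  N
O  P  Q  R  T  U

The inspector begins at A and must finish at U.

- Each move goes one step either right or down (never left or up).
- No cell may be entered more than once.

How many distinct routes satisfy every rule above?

21

A right/down-only route from A to U makes exactly 2 down-moves and 5 right-moves in some order.
With no other constraints that would be C(7,2) = 21 routes.
That gives 21 routes.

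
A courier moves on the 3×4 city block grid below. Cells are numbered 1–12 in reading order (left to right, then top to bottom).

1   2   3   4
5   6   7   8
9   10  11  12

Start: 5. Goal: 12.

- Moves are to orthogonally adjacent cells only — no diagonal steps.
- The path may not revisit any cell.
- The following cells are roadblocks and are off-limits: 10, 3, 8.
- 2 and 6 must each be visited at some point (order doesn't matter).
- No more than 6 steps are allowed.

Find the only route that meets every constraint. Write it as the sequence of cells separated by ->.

Any route must reach 2 and 6 and still end at 12 within 6 moves, so the order of the required stops is forced.
Route from 5: up to 1, right to 2, down to 6, right to 7, down to 11, right to 12 — 6 moves in all.
Check: all required cells visited; 6 ≤ 6 moves.

5 -> 1 -> 2 -> 6 -> 7 -> 11 -> 12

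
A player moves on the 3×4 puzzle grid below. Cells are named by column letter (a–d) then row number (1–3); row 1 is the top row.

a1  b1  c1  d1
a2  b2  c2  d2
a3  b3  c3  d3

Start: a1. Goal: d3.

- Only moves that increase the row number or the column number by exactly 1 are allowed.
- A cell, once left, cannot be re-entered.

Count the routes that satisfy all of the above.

A right/down-only route from a1 to d3 makes exactly 2 down-moves and 3 right-moves in some order.
With no other constraints that would be C(5,2) = 10 routes.
That gives 10 routes.

10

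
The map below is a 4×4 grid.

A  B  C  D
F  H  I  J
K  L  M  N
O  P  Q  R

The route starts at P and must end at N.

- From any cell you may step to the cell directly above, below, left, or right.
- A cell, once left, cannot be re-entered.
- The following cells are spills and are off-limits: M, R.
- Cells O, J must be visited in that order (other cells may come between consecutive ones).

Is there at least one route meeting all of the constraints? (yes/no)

One route that works: P → O → K → F → H → I → J → N.

yes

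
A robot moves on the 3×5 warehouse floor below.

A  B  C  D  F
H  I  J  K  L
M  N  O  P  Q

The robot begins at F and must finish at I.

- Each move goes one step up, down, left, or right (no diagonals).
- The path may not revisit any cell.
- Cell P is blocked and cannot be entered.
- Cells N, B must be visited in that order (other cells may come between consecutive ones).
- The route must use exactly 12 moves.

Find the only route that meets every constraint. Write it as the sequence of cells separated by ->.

F -> L -> K -> D -> C -> J -> O -> N -> M -> H -> A -> B -> I

The waypoints must appear in the order N, B, with no cell reused.
Route from F: down 1 to L, left 1 to K, up 1 to D, left 1 to C, down 2 to O, left 2 to M, up 2 to A, right 1 to B, down 1 to I — 12 moves in all.
Check: order respected (N at step 7, B at step 11); 12 moves as required.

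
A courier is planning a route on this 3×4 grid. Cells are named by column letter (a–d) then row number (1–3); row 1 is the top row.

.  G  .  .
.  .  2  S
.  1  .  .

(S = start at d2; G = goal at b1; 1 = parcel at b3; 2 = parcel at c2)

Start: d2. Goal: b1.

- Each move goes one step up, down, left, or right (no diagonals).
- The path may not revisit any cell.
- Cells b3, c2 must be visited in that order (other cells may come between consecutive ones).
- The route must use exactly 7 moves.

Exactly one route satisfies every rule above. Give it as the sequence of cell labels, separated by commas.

d2, d3, c3, b3, b2, c2, c1, b1

The waypoints must appear in the order b3, c2, with no cell reused.
Route from d2: down 1 to d3, left 2 to b3, up 1 to b2, right 1 to c2, up 1 to c1, left 1 to b1 — 7 moves in all.
Check: order respected (1 at step 3, 2 at step 5); 7 moves as required.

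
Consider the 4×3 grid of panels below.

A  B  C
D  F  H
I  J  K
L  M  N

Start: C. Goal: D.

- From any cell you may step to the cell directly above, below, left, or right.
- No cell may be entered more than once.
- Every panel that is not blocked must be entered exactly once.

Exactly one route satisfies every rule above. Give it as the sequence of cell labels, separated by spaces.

C H K N M L I J F B A D

Need to visit all 12 open cells exactly once, starting at C and ending at D.
Cell A has only two open neighbours (D and B), so the path must pass straight through it: one of those is the cell it's entered from and the other is where it exits.
Route from C: 3× down (reaching N), 2× left (reaching L), up to I, right to J, 2× up (reaching B), left to A, down to D — 11 moves in all.
Check: all 12 open cells covered.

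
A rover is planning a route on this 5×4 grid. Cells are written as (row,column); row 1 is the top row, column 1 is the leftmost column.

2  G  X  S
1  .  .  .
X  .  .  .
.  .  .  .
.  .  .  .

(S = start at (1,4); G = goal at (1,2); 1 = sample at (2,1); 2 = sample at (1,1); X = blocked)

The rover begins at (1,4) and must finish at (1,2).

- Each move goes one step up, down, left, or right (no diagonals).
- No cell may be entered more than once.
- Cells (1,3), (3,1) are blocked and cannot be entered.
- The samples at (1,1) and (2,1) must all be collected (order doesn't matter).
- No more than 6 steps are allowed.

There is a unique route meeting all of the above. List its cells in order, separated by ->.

(1,4) -> (2,4) -> (2,3) -> (2,2) -> (2,1) -> (1,1) -> (1,2)

The budget equals the shortest possible length, so every move has to be on a shortest route through the required cells.
Route from (1,4): down 1 to (2,4), left 3 to (2,1), up 1 to (1,1), right 1 to (1,2) — 6 moves in all.
Check: all required cells visited; 6 ≤ 6 moves.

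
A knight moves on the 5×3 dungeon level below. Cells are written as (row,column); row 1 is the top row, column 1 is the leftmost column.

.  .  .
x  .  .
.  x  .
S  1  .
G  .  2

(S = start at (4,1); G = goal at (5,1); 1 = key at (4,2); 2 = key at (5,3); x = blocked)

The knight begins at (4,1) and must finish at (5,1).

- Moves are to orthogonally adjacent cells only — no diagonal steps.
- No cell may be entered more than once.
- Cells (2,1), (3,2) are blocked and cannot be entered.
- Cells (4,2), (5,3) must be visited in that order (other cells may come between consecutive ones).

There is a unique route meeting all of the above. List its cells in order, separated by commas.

The waypoints must appear in the order (4,2), (5,3), with no cell reused.
Route from (4,1): 2× right (reaching (4,3)), down to (5,3), 2× left (reaching (5,1)) — 5 moves in all.
Check: order respected (1 at step 1, 2 at step 3).

(4,1), (4,2), (4,3), (5,3), (5,2), (5,1)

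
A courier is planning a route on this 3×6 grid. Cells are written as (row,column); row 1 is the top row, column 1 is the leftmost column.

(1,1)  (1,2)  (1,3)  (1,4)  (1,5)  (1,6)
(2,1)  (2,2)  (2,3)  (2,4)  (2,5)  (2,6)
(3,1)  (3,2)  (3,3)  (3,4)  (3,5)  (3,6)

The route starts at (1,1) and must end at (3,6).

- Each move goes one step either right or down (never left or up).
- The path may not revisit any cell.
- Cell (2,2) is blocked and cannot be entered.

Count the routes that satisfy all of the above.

11

A right/down-only route from (1,1) to (3,6) makes exactly 2 down-moves and 5 right-moves in some order.
With no other constraints that would be C(7,2) = 21 routes.
Subtract routes through each blocked cell (inclusion–exclusion for overlaps): − through (2,2): 10 → 11.
That gives 11 routes.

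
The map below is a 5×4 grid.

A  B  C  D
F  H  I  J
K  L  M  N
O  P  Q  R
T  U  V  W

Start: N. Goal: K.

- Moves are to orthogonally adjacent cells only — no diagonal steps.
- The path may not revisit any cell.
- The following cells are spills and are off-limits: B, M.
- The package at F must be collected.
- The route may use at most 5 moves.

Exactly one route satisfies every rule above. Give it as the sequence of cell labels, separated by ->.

The budget equals the shortest possible length, so every move has to be on a shortest route through the required cells.
Route from N: up to J, 3× left (reaching F), down to K — 5 moves in all.
Check: all required cells visited; 5 ≤ 5 moves.

N -> J -> I -> H -> F -> K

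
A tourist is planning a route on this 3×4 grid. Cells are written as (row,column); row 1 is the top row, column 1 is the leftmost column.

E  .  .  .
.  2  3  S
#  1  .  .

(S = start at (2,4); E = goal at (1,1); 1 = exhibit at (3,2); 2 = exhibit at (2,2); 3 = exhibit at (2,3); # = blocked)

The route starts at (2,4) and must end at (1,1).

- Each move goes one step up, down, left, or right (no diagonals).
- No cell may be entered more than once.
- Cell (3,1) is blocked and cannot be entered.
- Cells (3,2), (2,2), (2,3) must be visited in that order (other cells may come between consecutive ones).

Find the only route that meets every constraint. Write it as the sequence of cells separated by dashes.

The waypoints must appear in the order (3,2), (2,2), (2,3), with no cell reused.
Route from (2,4): down to (3,4), 2× left (reaching (3,2)), up to (2,2), right to (2,3), up to (1,3), 2× left (reaching (1,1)) — 8 moves in all.
Check: order respected (1 at step 3, 2 at step 4, 3 at step 5).

(2,4) - (3,4) - (3,3) - (3,2) - (2,2) - (2,3) - (1,3) - (1,2) - (1,1)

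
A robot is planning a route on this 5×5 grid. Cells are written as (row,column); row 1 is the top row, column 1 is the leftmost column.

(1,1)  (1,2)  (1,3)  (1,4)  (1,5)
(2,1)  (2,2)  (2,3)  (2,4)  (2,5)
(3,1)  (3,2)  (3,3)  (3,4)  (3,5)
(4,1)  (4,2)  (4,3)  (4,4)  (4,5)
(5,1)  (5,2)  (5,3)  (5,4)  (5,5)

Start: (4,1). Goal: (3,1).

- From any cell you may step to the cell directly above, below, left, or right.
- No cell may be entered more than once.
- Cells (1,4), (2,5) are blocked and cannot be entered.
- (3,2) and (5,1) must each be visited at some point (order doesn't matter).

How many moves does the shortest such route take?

Any route passes through (3,2) and (5,1) in some order between (4,1) and (3,1). Summing Manhattan distances along each leg and taking the cheapest ordering ((4,1) → (5,1) → (3,2) → (3,1)) gives a lower bound of 1 + 3 + 1 = 5 moves.
A route of 5 moves achieves this: (4,1) → (5,1) → (5,2) → (4,2) → (3,2) → (3,1).
Since 5 matches the lower bound, it is optimal.

5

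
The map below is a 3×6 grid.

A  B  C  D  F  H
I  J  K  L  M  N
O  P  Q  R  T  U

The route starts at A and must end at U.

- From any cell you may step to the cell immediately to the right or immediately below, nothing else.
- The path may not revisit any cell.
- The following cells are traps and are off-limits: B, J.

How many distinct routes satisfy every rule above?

1

A right/down-only route from A to U makes exactly 2 down-moves and 5 right-moves in some order.
With no other constraints that would be C(7,2) = 21 routes.
Subtract routes through each blocked cell (inclusion–exclusion for overlaps): − through B: 15 − through J: 10 + through B&J: 5 → 1.
That gives 1 route.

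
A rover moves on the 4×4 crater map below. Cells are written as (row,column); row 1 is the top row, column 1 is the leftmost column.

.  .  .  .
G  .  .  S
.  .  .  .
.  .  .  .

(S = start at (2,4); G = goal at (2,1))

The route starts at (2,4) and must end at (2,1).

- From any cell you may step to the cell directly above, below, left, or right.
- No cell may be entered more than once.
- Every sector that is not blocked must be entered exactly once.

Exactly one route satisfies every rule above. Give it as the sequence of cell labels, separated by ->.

Need to visit all 16 open cells exactly once, starting at (2,4) and ending at (2,1).
Cell (1,4) has only two open neighbours ((2,4) and (1,3)), so the path must pass straight through it: one of those is the cell it's entered from and the other is where it exits.
Route from (2,4): up 1 to (1,4), left 1 to (1,3), down 2 to (3,3), right 1 to (3,4), down 1 to (4,4), left 3 to (4,1), up 1 to (3,1), right 1 to (3,2), up 2 to (1,2), left 1 to (1,1), down 1 to (2,1) — 15 moves in all.
Check: all 16 open cells covered.

(2,4) -> (1,4) -> (1,3) -> (2,3) -> (3,3) -> (3,4) -> (4,4) -> (4,3) -> (4,2) -> (4,1) -> (3,1) -> (3,2) -> (2,2) -> (1,2) -> (1,1) -> (2,1)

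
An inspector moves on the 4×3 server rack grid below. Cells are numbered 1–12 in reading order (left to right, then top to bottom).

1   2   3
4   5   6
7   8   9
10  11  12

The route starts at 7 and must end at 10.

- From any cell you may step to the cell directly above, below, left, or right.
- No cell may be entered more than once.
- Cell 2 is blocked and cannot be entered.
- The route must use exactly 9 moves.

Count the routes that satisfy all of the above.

Need simple routes of exactly 9 moves from 7 to 10 (Manhattan distance 1, so 4 moves are spent on a detour and 4 undoing it).
No route satisfies every constraint, so the count is 0.

0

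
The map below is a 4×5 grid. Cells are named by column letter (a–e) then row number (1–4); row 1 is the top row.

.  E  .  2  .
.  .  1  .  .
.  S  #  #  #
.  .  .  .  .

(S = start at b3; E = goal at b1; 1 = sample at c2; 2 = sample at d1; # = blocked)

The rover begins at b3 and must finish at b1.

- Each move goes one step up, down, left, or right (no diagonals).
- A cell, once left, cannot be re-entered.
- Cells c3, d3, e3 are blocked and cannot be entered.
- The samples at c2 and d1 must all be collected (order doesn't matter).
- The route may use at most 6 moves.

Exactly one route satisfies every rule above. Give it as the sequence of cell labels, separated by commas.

b3, b2, c2, d2, d1, c1, b1

The budget equals the shortest possible length, so every move has to be on a shortest route through the required cells.
Route from b3: up 1 to b2, right 2 to d2, up 1 to d1, left 2 to b1 — 6 moves in all.
Check: all required cells visited; 6 ≤ 6 moves.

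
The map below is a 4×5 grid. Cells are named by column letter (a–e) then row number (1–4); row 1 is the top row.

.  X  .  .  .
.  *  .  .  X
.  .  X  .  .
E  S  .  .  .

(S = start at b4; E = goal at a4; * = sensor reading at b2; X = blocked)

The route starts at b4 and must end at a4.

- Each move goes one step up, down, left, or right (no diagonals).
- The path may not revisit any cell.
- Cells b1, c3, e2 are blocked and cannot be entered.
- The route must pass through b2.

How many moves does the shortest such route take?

5

Any route passes through b2 somewhere between b4 and a4. Summing Manhattan distances along the two legs (b4 → b2 → a4) gives a lower bound of 2 + 3 = 5 moves.
A route of 5 moves achieves this: b4 → b3 → b2 → a2 → a3 → a4.
Since 5 matches the lower bound, it is optimal.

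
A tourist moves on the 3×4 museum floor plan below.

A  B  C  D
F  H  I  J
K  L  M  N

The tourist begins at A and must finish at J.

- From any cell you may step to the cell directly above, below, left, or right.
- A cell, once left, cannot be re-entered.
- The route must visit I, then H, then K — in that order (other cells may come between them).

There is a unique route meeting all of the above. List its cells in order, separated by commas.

A, B, C, I, H, F, K, L, M, N, J

The waypoints must appear in the order I, H, K, with no cell reused.
Route from A: right 2 to C, down 1 to I, left 2 to F, down 1 to K, right 3 to N, up 1 to J — 10 moves in all.
Check: order respected (I at step 3, H at step 4, K at step 6).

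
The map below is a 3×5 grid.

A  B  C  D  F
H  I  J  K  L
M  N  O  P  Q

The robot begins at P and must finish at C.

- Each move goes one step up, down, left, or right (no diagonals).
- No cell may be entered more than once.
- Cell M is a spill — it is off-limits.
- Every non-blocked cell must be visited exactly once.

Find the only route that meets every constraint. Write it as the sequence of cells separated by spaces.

Need to visit all 14 open cells exactly once, starting at P and ending at C.
Cell Q has only two open neighbours (L and P), so the path must pass straight through it: one of those is the cell it's entered from and the other is where it exits.
Route from P: right 1 to Q, up 2 to F, left 1 to D, down 1 to K, left 1 to J, down 1 to O, left 1 to N, up 1 to I, left 1 to H, up 1 to A, right 2 to C — 13 moves in all.
Check: all 14 open cells covered.

P Q L F D K J O N I H A B C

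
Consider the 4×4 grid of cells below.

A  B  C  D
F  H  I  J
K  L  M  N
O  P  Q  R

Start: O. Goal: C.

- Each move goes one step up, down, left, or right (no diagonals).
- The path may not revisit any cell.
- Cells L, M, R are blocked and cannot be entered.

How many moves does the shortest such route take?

The Manhattan distance from O to C is |4−1| + |1−3| = 5, so at least 5 moves are needed.
A route of 5 moves achieves this: O → K → F → A → B → C.
Since 5 matches the lower bound, it is optimal.

5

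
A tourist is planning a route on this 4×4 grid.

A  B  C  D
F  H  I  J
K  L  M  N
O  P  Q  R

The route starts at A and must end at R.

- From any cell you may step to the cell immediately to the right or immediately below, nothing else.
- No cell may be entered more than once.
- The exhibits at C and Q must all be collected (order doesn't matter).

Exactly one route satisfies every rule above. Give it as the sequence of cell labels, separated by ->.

A -> B -> C -> I -> M -> Q -> R

Moves only go right or down, so the column and row indices never decrease.
Route from A: 2× right (reaching C), 3× down (reaching Q), right to R — 6 moves in all.
Check: all required cells visited.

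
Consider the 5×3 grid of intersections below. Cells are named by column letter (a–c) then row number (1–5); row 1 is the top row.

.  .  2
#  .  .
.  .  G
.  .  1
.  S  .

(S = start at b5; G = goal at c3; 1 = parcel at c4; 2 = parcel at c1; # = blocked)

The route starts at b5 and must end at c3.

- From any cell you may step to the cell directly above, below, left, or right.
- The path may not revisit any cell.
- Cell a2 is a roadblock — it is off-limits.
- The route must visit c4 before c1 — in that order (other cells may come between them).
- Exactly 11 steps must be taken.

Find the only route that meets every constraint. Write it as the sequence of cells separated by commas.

The waypoints must appear in the order c4, c1, with no cell reused.
Route from b5: right 1 to c5, up 1 to c4, left 2 to a4, up 1 to a3, right 1 to b3, up 2 to b1, right 1 to c1, down 2 to c3 — 11 moves in all.
Check: order respected (1 at step 2, 2 at step 9); 11 moves as required.

b5, c5, c4, b4, a4, a3, b3, b2, b1, c1, c2, c3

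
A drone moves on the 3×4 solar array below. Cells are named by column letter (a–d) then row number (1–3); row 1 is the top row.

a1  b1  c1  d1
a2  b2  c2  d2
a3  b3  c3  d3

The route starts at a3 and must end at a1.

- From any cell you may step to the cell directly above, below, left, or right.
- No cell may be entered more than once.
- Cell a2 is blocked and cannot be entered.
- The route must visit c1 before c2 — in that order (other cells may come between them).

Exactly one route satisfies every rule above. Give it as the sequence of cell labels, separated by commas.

The waypoints must appear in the order c1, c2, with no cell reused.
Route from a3: 3× right (reaching d3), 2× up (reaching d1), left to c1, down to c2, left to b2, up to b1, left to a1 — 10 moves in all.
Check: order respected (c1 at step 6, c2 at step 7).

a3, b3, c3, d3, d2, d1, c1, c2, b2, b1, a1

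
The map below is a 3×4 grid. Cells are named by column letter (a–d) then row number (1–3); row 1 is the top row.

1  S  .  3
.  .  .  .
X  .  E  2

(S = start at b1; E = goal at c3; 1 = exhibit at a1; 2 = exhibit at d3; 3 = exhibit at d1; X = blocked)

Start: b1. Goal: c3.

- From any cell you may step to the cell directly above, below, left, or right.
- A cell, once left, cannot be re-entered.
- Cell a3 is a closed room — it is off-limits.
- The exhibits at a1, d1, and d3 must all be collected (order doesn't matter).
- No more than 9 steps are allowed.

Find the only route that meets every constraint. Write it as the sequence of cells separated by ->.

b1 -> a1 -> a2 -> b2 -> c2 -> c1 -> d1 -> d2 -> d3 -> c3

Any route must reach a1, d1, and d3 and still end at c3 within 9 moves, so the order of the required stops is forced.
Route from b1: left 1 to a1, down 1 to a2, right 2 to c2, up 1 to c1, right 1 to d1, down 2 to d3, left 1 to c3 — 9 moves in all.
Check: all required cells visited; 9 ≤ 9 moves.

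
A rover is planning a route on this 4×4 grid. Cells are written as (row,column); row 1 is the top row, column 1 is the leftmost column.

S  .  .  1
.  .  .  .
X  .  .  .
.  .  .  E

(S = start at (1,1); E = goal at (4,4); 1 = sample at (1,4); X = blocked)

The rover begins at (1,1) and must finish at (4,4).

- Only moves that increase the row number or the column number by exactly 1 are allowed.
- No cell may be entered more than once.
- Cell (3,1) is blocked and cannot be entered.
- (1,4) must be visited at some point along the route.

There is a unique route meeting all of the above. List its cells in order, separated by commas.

Moves only go right or down, so the column and row indices never decrease.
Route from (1,1): right 3 to (1,4), down 3 to (4,4) — 6 moves in all.
Check: all required cells visited.

(1,1), (1,2), (1,3), (1,4), (2,4), (3,4), (4,4)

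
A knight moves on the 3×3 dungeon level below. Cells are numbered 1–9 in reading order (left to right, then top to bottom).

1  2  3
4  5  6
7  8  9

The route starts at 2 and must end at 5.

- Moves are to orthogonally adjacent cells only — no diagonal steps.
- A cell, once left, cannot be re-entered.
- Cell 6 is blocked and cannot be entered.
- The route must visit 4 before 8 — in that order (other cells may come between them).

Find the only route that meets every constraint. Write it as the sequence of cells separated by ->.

The waypoints must appear in the order 4, 8, with no cell reused.
Route from 2: left 1 to 1, down 2 to 7, right 1 to 8, up 1 to 5 — 5 moves in all.
Check: order respected (4 at step 2, 8 at step 4).

2 -> 1 -> 4 -> 7 -> 8 -> 5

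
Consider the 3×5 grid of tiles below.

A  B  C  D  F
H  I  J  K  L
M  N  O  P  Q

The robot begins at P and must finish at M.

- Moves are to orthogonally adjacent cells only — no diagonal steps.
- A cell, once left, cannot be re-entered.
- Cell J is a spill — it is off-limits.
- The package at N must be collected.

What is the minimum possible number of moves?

3

Any route passes through N somewhere between P and M. Summing Manhattan distances along the two legs (P → N → M) gives a lower bound of 2 + 1 = 3 moves.
A route of 3 moves achieves this: P → O → N → M.
Since 3 matches the lower bound, it is optimal.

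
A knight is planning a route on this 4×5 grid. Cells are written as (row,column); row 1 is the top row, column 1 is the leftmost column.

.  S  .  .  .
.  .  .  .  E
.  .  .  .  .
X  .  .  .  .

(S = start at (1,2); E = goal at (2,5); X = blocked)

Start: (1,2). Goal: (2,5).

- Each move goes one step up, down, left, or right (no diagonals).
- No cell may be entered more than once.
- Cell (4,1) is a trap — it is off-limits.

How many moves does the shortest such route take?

The Manhattan distance from (1,2) to (2,5) is |1−2| + |2−5| = 4, so at least 4 moves are needed.
A route of 4 moves achieves this: (1,2) → (2,2) → (2,3) → (2,4) → (2,5).
Since 4 matches the lower bound, it is optimal.

4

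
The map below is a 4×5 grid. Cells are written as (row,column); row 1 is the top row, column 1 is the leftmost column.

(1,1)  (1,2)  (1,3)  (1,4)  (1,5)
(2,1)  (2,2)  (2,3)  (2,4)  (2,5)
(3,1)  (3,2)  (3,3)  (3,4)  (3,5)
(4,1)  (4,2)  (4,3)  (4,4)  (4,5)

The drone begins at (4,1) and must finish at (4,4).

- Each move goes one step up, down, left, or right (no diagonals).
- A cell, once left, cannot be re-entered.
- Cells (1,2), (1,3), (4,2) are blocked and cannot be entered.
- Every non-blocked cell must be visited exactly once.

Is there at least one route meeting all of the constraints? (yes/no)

no

Cell (1,1) has only one open neighbour but is neither the start nor the goal, so a Hamiltonian route would have to both enter and leave it through the same neighbour — impossible without revisiting.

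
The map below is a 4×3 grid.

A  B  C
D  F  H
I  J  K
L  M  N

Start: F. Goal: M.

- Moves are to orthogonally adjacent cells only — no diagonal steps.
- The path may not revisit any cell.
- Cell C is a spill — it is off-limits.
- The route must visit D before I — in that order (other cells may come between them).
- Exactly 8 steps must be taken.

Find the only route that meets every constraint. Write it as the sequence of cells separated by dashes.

F - B - A - D - I - J - K - N - M

The waypoints must appear in the order D, I, with no cell reused.
Route from F: up to B, left to A, 2× down (reaching I), 2× right (reaching K), down to N, left to M — 8 moves in all.
Check: order respected (D at step 3, I at step 4); 8 moves as required.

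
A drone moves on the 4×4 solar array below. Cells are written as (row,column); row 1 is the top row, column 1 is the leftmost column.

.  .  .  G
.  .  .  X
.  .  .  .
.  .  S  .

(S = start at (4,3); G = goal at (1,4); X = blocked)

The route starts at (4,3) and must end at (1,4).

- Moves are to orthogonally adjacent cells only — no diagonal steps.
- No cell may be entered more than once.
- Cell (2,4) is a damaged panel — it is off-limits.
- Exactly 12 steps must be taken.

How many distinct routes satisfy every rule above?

9

Need simple routes of exactly 12 moves from (4,3) to (1,4) (Manhattan distance 4, so 4 moves are spent on a detour and 4 undoing it).
Branch systematically from the start, pruning whenever the remaining move budget drops below the Manhattan distance to (1,4) or differs from it in parity. Grouping the completions by first move — via (3,3): 2; via (4,2): 2; via (4,4): 5 — and summing: 2 + 2 + 5 = 9.
That gives 9 routes.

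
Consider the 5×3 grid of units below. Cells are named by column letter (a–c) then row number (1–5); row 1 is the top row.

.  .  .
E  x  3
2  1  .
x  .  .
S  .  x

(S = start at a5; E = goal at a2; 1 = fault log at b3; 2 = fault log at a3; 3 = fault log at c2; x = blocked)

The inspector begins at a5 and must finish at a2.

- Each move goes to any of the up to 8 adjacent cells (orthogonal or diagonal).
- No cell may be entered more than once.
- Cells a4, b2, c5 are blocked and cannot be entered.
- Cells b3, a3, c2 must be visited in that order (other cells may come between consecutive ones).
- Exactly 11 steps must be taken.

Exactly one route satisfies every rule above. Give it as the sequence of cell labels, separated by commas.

a5, b5, c4, b3, a3, b4, c3, c2, c1, b1, a1, a2

The waypoints must appear in the order b3, a3, c2, with no cell reused.
Route from a5: right to b5, up-right to c4, up-left to b3, left to a3, down-right to b4, up-right to c3, 2× up (reaching c1), 2× left (reaching a1), down to a2 — 11 moves in all.
Check: order respected (1 at step 3, 2 at step 4, 3 at step 7); 11 moves as required.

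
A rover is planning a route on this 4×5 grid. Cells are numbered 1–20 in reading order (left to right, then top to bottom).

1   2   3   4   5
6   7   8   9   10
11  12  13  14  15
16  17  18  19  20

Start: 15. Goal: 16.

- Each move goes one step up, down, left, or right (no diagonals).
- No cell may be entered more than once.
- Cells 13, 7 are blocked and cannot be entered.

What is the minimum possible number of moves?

5

The Manhattan distance from 15 to 16 is |3−4| + |5−1| = 5, so at least 5 moves are needed.
A route of 5 moves achieves this: 15 → 20 → 19 → 18 → 17 → 16.
Since 5 matches the lower bound, it is optimal.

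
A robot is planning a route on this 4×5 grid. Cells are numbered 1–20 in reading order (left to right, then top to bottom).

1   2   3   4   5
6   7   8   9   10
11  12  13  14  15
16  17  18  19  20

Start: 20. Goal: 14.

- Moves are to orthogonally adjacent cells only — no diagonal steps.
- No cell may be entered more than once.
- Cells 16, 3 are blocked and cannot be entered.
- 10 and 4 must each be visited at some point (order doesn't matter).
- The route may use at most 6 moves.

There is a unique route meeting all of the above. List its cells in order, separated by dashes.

The budget equals the shortest possible length, so every move has to be on a shortest route through the required cells.
Route from 20: 3× up (reaching 5), left to 4, 2× down (reaching 14) — 6 moves in all.
Check: all required cells visited; 6 ≤ 6 moves.

20 - 15 - 10 - 5 - 4 - 9 - 14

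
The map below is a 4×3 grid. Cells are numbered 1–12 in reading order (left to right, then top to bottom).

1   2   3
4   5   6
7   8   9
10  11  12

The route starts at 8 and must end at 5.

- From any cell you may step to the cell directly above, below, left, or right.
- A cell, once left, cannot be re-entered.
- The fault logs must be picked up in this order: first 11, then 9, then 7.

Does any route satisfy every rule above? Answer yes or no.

Ignoring the required order, 6 revisit-free routes from 8 to 5 pass through all of 11, 9, and 7; the waypoint orders that occur are 7 → 11 → 9 (3); 9 → 11 → 7 (3) — never 11 → 9 → 7.

no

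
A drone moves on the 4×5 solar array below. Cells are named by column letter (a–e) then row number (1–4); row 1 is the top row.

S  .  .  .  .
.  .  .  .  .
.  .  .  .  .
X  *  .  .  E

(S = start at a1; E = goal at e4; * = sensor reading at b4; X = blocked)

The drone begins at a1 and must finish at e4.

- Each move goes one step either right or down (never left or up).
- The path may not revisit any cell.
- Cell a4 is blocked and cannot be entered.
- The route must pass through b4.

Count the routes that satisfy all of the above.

3

A right/down-only route from a1 to e4 makes exactly 3 down-moves and 4 right-moves in some order.
With no other constraints that would be C(7,3) = 35 routes.
Split at b4 and multiply the segment counts (each segment already excludes blocked cells): a1→b4: 3; b4→e4: 1; product = 3.
That gives 3 routes.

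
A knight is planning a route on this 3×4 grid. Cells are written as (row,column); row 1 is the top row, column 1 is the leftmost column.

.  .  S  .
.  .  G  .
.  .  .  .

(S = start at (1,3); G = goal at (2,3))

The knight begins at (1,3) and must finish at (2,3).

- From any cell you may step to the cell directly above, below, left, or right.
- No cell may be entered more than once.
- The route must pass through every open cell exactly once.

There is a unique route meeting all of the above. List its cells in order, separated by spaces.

(1,3) (1,4) (2,4) (3,4) (3,3) (3,2) (3,1) (2,1) (1,1) (1,2) (2,2) (2,3)

Need to visit all 12 open cells exactly once, starting at (1,3) and ending at (2,3).
Cell (1,1) has only two open neighbours ((2,1) and (1,2)), so the path must pass straight through it: one of those is the cell it's entered from and the other is where it exits.
Route from (1,3): right 1 to (1,4), down 2 to (3,4), left 3 to (3,1), up 2 to (1,1), right 1 to (1,2), down 1 to (2,2), right 1 to (2,3) — 11 moves in all.
Check: all 12 open cells covered.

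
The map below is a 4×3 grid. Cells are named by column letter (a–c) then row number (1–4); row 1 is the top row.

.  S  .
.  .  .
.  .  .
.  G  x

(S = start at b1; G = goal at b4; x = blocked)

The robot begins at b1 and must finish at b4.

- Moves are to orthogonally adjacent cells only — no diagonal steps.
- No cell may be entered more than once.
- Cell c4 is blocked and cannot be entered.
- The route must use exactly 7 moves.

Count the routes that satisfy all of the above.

Need simple routes of exactly 7 moves from b1 to b4 (Manhattan distance 3, so 2 moves are spent on a detour and 2 undoing it).
Enumerating: b1 b2 c2 c3 b3 a3 a4 b4 | b1 a1 a2 b2 b3 a3 a4 b4 | b1 a1 a2 b2 c2 c3 b3 b4 | b1 c1 c2 c3 b3 a3 a4 b4 | b1 c1 c2 b2 b3 a3 a4 b4 | b1 c1 c2 b2 a2 a3 a4 b4 | b1 c1 c2 b2 a2 a3 b3 b4.
That gives 7 routes.

7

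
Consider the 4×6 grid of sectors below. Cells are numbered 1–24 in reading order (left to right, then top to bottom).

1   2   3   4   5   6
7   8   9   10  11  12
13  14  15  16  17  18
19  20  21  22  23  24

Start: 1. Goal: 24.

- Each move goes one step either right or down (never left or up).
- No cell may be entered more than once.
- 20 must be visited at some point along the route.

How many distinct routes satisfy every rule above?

A right/down-only route from 1 to 24 makes exactly 3 down-moves and 5 right-moves in some order.
With no other constraints that would be C(8,3) = 56 routes.
Split at 20 and multiply the segment counts: 1→20: 4; 20→24: 1; product = 4.
That gives 4 routes.

4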